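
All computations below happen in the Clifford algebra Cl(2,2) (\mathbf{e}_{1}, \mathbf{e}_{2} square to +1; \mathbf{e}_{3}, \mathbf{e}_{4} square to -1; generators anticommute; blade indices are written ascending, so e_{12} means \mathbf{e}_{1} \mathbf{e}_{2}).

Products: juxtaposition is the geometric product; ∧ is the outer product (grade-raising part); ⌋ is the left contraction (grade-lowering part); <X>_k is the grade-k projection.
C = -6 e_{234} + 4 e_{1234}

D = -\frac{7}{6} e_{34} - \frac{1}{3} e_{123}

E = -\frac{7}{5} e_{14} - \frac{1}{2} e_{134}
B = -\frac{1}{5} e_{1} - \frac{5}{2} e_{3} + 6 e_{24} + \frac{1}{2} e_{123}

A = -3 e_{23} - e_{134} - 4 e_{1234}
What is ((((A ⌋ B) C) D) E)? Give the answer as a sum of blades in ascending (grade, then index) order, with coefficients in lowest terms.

step 1: -\frac{3}{2} e_{1}
step 2: -6 e_{234} + 9 e_{1234}
step 3: -7 e_{2} + 3 e_{4} + \frac{21}{2} e_{12} - 2 e_{14}
step 4: \frac{14}{5} - \frac{21}{5} e_{1} - e_{3} + \frac{3}{2} e_{13} + \frac{147}{10} e_{24} - \frac{49}{5} e_{124} + \frac{21}{4} e_{234} - \frac{7}{2} e_{1234}
Answer: \frac{14}{5} - \frac{21}{5} e_{1} - e_{3} + \frac{3}{2} e_{13} + \frac{147}{10} e_{24} - \frac{49}{5} e_{124} + \frac{21}{4} e_{234} - \frac{7}{2} e_{1234}


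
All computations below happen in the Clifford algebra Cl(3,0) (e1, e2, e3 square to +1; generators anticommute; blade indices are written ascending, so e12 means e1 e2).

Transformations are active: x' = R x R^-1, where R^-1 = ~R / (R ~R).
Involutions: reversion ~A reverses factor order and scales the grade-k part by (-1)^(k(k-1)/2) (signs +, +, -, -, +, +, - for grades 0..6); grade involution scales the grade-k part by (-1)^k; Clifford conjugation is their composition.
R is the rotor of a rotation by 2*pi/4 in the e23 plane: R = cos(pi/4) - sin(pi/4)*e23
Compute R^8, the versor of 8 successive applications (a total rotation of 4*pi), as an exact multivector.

Because a rotor carries half the rotation angle, composing 8 copies of this e23-plane rotor multiplies the phase: 8*(pi/4) = 2*pi, hence R^8 = cos(2*pi) - sin(2*pi)*e23.
cos(2*pi) = 1 and sin(2*pi) = 0, so R^8 = 1. The total rotation 4*pi is 2 full turns, so every vector returns to itself, yet the rotor is +1, back on the identity sheet (an even number of 2*pi turns).
Answer: 1


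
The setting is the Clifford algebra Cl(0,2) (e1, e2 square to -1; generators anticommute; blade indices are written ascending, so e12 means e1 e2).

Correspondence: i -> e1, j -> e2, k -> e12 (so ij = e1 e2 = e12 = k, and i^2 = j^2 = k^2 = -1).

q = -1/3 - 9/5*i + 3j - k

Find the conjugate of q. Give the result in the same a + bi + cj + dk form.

In blades: q = -1/3 - 9/5*e1 + 3*e2 - e12.
Conjugation here is Clifford conjugation: the scalar is fixed and the grade-1 and grade-2 blades all flip sign, giving -1/3 + 9/5*e1 - 3*e2 + e12; translating back:
Answer: -1/3 + 9/5*i - 3j + k


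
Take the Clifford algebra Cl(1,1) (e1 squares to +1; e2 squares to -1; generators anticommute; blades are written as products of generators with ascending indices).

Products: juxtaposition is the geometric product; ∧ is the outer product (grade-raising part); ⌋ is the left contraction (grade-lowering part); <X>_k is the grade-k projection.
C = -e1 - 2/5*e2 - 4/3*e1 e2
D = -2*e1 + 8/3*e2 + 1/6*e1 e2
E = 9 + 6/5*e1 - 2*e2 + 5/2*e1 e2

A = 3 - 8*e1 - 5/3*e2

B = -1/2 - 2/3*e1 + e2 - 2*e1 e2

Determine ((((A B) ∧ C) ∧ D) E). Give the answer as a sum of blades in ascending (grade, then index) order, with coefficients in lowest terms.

step 1: 11/2 + 16/3*e1 + 119/6*e2 - 136/9*e1 e2
step 2: -11/2*e1 - 11/5*e2 + 311/30*e1 e2
step 3: -286/15*e1 e2
step 4: -143/3 - 572/15*e1 + 572/25*e2 - 858/5*e1 e2
Answer: -143/3 - 572/15*e1 + 572/25*e2 - 858/5*e1 e2


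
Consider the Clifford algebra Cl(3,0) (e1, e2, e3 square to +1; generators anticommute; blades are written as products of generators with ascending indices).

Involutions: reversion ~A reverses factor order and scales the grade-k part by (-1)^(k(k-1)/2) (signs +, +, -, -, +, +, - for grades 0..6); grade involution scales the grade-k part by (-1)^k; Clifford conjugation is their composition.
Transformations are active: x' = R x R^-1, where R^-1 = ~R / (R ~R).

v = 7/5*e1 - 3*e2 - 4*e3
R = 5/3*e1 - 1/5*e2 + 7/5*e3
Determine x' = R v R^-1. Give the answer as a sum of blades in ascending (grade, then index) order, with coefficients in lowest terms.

~R = 5/3*e1 - 1/5*e2 + 7/5*e3, and R ~R = 43/9, so R^-1 = ~R / (43/9).
R v = -8/3 - 118/25*e1 e2 - 647/75*e1 e3 + 5*e2 e3
Answer: -701/215*e1 + 693/215*e2 + 524/215*e3


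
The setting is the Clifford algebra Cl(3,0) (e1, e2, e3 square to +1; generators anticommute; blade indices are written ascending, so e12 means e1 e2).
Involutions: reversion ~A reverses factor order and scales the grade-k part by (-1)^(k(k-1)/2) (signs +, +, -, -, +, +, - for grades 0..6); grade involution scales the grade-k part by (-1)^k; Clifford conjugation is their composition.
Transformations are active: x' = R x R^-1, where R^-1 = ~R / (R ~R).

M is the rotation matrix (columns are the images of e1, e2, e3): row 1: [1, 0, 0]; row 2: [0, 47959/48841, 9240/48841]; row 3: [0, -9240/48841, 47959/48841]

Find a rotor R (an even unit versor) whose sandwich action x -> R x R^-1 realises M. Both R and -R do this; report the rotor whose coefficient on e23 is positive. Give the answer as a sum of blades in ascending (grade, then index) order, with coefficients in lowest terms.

Method: write R = a + b12*e12 + b13*e13 + b23*e23 with a^2 + b12^2 + b13^2 + b23^2 = 1 (so R^-1 = ~R). Expanding the columns R e_j ~R gives tr M = 4a^2 - 1 and, from the antisymmetric part, M21 - M12 = -4a*b12, M13 - M31 = 4a*b13, M32 - M23 = -4a*b23.
Here tr M = 144759/48841, so a^2 = (1 + tr M)/4 = 48400/48841 and a = ±220/221. Taking a = 220/221: M21 - M12 = 0, M13 - M31 = 0, M32 - M23 = -18480/48841, giving b12 = 0, b13 = 0, b23 = 21/221, i.e. R = 220/221 + 21/221*e23.
Its e23 coefficient is already positive.
Answer: 220/221 + 21/221*e23. Why the constraint matters: R and -R act identically through the sandwich — M has trace 144759/48841 either way — so only the sign condition on e23 picks one of the two preimages.


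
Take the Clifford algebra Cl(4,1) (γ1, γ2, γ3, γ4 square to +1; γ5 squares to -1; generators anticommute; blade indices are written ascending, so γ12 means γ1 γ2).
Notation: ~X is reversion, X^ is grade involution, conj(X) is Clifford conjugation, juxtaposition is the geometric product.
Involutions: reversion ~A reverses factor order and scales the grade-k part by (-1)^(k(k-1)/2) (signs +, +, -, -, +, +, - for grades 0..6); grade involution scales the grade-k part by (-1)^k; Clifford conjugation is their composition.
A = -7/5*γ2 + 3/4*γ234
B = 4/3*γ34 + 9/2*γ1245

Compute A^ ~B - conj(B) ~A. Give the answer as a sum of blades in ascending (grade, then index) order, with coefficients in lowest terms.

first term: -γ2 + 27/8*γ135 - 63/10*γ145 - 28/15*γ234
second term: -γ2 + 27/8*γ135 - 63/10*γ145 + 28/15*γ234
Answer: -56/15*γ234


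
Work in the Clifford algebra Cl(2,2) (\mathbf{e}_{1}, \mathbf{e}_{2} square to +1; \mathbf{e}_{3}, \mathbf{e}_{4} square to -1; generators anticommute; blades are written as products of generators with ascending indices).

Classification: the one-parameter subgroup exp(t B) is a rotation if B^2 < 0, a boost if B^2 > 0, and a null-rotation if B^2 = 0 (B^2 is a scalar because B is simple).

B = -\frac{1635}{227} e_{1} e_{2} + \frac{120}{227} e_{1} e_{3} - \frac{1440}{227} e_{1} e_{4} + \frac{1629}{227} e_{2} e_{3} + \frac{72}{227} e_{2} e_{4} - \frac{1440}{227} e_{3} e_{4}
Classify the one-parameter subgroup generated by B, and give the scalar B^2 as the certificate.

B^2 term by term: the squares give (-\frac{1635}{227})^2*(e_{1} e_{2})^2 + (\frac{120}{227})^2*(e_{1} e_{3})^2 + (-\frac{1440}{227})^2*(e_{1} e_{4})^2 + (\frac{1629}{227})^2*(e_{2} e_{3})^2 + (\frac{72}{227})^2*(e_{2} e_{4})^2 + (-\frac{1440}{227})^2*(e_{3} e_{4})^2 = \frac{2673225}{51529}*(-1) + \frac{14400}{51529}*(+1) + \frac{2073600}{51529}*(+1) + \frac{2653641}{51529}*(+1) + \frac{5184}{51529}*(+1) + \frac{2073600}{51529}*(-1) = 0 (each basis 2-blade squares to minus the product of its generators' squares); cross terms between blades sharing an index anticommute and cancel; the commuting (index-disjoint) pairs give grade-4 terms 2*c*c'*(blade product), which cancel blade by blade — e_{1} e_{2} e_{3} e_{4}: \frac{4708800}{51529} - \frac{17280}{51529} - \frac{4691520}{51529} = 0 — confirming B is simple. So B^2 = 0.
Answer: null-rotation, certificate B^2 = 0. Certificate logic: 0 is a conjugation-invariant scalar, so its sign fixes rotation versus boost versus null-rotation outright.


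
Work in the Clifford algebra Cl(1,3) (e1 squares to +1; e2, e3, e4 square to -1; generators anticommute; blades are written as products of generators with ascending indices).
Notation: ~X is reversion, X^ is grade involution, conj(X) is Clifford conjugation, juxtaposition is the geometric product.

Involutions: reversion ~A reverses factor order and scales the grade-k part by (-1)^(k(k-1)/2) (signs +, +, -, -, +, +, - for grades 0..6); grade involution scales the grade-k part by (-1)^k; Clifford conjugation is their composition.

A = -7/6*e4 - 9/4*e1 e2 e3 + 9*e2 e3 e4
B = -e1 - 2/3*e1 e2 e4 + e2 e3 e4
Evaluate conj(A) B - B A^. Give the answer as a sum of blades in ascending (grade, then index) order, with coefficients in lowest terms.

first term: 9 + 7/9*e1 e2 + 6*e1 e3 + 41/12*e1 e4 + 13/12*e2 e3 + 3/2*e3 e4 + 9*e1 e2 e3 e4
second term: -9 + 7/9*e1 e2 + 6*e1 e3 + 13/12*e1 e4 - 41/12*e2 e3 + 3/2*e3 e4 + 9*e1 e2 e3 e4
Answer: 18 + 7/3*e1 e4 + 9/2*e2 e3


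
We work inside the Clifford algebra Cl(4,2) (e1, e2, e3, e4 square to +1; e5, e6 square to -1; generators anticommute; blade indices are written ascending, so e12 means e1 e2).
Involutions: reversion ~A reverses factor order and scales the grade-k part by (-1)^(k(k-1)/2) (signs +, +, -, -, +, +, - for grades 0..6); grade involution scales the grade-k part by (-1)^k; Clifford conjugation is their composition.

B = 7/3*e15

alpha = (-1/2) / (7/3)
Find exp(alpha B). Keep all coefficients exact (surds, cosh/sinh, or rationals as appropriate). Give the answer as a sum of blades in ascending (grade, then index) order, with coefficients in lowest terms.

B^2 = (7/3)^2*(e15)^2 = 49/9*(+1) = 49/9 (a basis 2-blade squares to minus the product of its generators' squares).
B^2 = 49/9 — hyperbolic case — the even/odd split gives cosh and sinh: l = 7/3, alpha*l = -1/2, so exp(alpha B) = cosh(-1/2) + (sinh(-1/2)/(7/3))*B = cosh(1/2) + (-3*sinh(1/2)/7)*B.
Answer: cosh(1/2) - sinh(1/2)*e15


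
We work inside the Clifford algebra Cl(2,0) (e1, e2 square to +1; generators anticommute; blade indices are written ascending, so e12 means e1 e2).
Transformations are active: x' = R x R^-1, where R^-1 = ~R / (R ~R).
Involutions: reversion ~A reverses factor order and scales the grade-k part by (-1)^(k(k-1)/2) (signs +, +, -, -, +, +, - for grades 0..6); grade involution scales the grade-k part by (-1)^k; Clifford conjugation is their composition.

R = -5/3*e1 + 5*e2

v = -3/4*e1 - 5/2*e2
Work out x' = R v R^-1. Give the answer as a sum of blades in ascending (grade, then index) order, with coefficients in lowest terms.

~R = -5/3*e1 + 5*e2, and R ~R = 250/9, so R^-1 = ~R / (250/9).
R v = -45/4 + 95/12*e12
Answer: 21/10*e1 - 31/20*e2


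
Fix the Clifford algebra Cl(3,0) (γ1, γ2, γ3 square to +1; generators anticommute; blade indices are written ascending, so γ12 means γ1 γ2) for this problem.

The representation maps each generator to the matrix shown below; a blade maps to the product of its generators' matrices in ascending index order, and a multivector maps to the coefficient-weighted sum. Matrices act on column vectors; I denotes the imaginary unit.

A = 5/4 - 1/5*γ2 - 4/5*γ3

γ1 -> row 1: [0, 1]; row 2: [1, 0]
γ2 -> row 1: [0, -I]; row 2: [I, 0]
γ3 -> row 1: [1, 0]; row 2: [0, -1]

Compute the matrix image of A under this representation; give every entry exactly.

M = (5/4)*1 + (-1/5)*rho(γ2) + (-4/5)*rho(γ3), summed entrywise (1 is the identity matrix):
Answer: row 1: [9/20, I/5]; row 2: [-I/5, 41/20]


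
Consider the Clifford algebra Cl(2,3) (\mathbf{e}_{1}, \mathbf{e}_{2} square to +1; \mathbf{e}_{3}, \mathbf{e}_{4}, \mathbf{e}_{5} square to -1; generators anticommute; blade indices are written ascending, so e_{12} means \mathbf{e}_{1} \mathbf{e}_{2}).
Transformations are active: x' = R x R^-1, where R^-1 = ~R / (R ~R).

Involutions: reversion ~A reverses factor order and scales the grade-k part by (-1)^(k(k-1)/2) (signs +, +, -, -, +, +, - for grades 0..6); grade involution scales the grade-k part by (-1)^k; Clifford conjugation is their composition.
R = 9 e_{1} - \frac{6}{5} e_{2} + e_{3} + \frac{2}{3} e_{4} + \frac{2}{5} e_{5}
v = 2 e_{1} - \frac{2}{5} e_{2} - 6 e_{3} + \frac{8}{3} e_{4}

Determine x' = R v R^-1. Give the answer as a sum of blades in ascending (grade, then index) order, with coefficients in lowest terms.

~R = 9 e_{1} - \frac{6}{5} e_{2} + e_{3} + \frac{2}{3} e_{4} + \frac{2}{5} e_{5}, and R ~R = \frac{18188}{225}, so R^-1 = ~R / (\frac{18188}{225}).
R v = \frac{5108}{225} - \frac{6}{5} e_{12} - 56 e_{13} + \frac{68}{3} e_{14} - \frac{4}{5} e_{15} + \frac{38}{5} e_{23} - \frac{44}{15} e_{24} + \frac{4}{25} e_{25} + \frac{20}{3} e_{34} + \frac{12}{5} e_{35} - \frac{16}{15} e_{45}
Answer: \frac{13892}{4547} e_{1} - \frac{1246}{4547} e_{2} + \frac{29836}{4547} e_{3} - \frac{31268}{13641} e_{4} + \frac{5108}{22735} e_{5}


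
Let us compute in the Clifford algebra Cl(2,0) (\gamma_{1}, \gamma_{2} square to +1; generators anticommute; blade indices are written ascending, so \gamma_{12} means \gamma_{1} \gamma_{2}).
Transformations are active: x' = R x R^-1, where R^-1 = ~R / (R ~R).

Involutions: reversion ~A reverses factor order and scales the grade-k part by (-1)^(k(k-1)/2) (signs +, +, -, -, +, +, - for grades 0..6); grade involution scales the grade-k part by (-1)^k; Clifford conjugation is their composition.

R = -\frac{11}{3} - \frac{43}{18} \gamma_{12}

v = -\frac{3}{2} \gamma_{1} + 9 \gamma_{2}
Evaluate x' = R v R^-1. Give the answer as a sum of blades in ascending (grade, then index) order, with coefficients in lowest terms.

~R = -\frac{11}{3} + \frac{43}{18} \gamma_{12}, and R ~R = \frac{6205}{324}, so R^-1 = ~R / (\frac{6205}{324}).
R v = -16 \gamma_{1} - \frac{439}{12} \gamma_{2}
Answer: \frac{94647}{12410} \gamma_{1} + \frac{31077}{6205} \gamma_{2}


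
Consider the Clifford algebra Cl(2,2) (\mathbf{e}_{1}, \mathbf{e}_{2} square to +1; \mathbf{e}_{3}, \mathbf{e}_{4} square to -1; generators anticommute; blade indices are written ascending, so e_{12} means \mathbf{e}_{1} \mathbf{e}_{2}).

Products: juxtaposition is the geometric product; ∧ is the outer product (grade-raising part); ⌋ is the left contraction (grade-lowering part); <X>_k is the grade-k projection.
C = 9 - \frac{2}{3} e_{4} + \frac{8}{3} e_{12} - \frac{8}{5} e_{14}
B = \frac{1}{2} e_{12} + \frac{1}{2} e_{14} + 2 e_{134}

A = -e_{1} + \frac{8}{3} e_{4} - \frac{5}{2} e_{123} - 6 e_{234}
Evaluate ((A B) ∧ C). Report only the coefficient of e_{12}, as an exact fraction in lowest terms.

step 1: \frac{4}{3} e_{1} - \frac{1}{2} e_{2} + \frac{5}{4} e_{3} - \frac{1}{2} e_{4} - 12 e_{12} - \frac{16}{3} e_{13} + 5 e_{24} - 2 e_{34} - 3 e_{123} + \frac{4}{3} e_{124} + 3 e_{134} - \frac{5}{4} e_{234}
step 2: 12 e_{1} - \frac{9}{2} e_{2} + \frac{45}{4} e_{3} - \frac{9}{2} e_{4} - 108 e_{12} - 48 e_{13} - \frac{8}{9} e_{14} + \frac{136}{3} e_{24} - \frac{113}{6} e_{34} - \frac{71}{3} e_{123} + \frac{268}{15} e_{124} + \frac{293}{9} e_{134} - \frac{45}{4} e_{234} - \frac{10}{3} e_{1234}
Answer: -108


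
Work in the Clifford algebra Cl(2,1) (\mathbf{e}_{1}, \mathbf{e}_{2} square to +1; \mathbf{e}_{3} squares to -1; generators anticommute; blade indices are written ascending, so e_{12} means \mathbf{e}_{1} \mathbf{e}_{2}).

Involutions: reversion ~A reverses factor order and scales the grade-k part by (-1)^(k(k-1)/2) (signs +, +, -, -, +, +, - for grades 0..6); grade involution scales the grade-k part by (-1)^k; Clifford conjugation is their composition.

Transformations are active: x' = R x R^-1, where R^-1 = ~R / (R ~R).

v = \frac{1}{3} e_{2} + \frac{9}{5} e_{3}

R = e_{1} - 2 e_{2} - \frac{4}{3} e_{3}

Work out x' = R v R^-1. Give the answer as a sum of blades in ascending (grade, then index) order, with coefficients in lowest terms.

~R = e_{1} - 2 e_{2} - \frac{4}{3} e_{3}, and R ~R = \frac{29}{9}, so R^-1 = ~R / (\frac{29}{9}).
R v = \frac{26}{15} + \frac{1}{3} e_{12} + \frac{9}{5} e_{13} - \frac{142}{45} e_{23}
Answer: \frac{156}{145} e_{1} - \frac{1081}{435} e_{2} - \frac{469}{145} e_{3}


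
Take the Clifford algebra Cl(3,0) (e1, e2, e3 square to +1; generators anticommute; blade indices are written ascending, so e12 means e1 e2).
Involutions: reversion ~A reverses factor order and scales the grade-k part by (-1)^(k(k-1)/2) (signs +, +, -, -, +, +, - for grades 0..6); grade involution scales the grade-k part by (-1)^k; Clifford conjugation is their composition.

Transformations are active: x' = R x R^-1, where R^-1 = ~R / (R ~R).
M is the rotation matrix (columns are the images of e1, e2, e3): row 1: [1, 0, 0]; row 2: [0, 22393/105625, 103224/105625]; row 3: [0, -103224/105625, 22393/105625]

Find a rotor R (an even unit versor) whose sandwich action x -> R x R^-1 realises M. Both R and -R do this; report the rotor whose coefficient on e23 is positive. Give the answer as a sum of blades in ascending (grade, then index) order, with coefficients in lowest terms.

Method: write R = a + b12*e12 + b13*e13 + b23*e23 with a^2 + b12^2 + b13^2 + b23^2 = 1 (so R^-1 = ~R). Expanding the columns R e_j ~R gives tr M = 4a^2 - 1 and, from the antisymmetric part, M21 - M12 = -4a*b12, M13 - M31 = 4a*b13, M32 - M23 = -4a*b23.
Here tr M = 150411/105625, so a^2 = (1 + tr M)/4 = 64009/105625 and a = ±253/325. Taking a = 253/325: M21 - M12 = 0, M13 - M31 = 0, M32 - M23 = -206448/105625, giving b12 = 0, b13 = 0, b23 = 204/325, i.e. R = 253/325 + 204/325*e23.
Its e23 coefficient is already positive.
Answer: 253/325 + 204/325*e23. Recall the cover is two-to-one: with M of trace 150411/105625, both preimages act alike, and the stated e23 sign chooses the sheet.


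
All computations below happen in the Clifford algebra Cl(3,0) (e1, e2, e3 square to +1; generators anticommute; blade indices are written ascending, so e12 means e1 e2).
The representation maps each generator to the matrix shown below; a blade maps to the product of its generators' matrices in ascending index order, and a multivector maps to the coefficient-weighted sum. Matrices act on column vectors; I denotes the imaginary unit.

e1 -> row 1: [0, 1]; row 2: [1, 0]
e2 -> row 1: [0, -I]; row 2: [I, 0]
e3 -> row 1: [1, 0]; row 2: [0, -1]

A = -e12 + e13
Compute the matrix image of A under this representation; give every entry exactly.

Bivector images (products of the table entries): rho(e12) = rho(e1)rho(e2) = row 1: [I, 0]; row 2: [0, -I]; rho(e13) = rho(e1)rho(e3) = row 1: [0, -1]; row 2: [1, 0].
M = (-1)*rho(e12) + (1)*rho(e13), summed entrywise:
Answer: row 1: [-I, -1]; row 2: [1, I]


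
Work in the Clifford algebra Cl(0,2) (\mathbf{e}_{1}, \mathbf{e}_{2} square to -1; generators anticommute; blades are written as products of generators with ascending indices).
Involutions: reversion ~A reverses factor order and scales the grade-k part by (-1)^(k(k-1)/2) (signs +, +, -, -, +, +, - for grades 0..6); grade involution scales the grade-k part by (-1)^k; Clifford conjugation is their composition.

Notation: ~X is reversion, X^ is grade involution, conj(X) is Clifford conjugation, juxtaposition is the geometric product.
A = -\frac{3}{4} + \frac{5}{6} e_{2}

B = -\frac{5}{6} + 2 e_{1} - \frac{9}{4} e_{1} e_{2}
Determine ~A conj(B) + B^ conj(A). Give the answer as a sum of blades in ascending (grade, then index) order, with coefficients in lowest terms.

first term: \frac{5}{8} + \frac{27}{8} e_{1} - \frac{25}{36} e_{2} - \frac{1}{48} e_{1} e_{2}
second term: \frac{5}{8} - \frac{3}{8} e_{1} + \frac{25}{36} e_{2} + \frac{161}{48} e_{1} e_{2}
Answer: \frac{5}{4} + 3 e_{1} + \frac{10}{3} e_{1} e_{2}


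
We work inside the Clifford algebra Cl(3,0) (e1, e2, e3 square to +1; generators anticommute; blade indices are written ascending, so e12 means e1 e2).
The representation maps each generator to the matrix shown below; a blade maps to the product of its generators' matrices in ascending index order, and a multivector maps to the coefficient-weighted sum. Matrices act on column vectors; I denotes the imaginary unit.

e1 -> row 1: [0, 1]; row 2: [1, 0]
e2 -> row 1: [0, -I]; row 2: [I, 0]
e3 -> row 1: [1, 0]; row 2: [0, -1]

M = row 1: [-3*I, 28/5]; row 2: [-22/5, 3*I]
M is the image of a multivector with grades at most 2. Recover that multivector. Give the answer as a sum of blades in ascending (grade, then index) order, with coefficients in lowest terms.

Method: 1, rho(e1), rho(e2), rho(e3) form a trace-orthogonal basis of the 2x2 complex matrices (tr(X Y) = 2 if X = Y, else 0), so M = m0*1 + m1*rho(e1) + m2*rho(e2) + m3*rho(e3) with m0 = tr(M)/2 = 0, m1 = tr(M rho(e1))/2 = 3/5, m2 = tr(M rho(e2))/2 = 5*I, m3 = tr(M rho(e3))/2 = -3*I.
Multiplying table entries, the bivector images are rho(e12) = I*rho(e3), rho(e13) = -I*rho(e2), rho(e23) = I*rho(e1); with real blade coefficients the real parts of m0..m3 are the coefficients of 1, e1, e2, e3 and the imaginary parts give the bivectors (e23: Im m1, e13: -Im m2, e12: Im m3).
Answer: 3/5*e1 - 3*e12 - 5*e13


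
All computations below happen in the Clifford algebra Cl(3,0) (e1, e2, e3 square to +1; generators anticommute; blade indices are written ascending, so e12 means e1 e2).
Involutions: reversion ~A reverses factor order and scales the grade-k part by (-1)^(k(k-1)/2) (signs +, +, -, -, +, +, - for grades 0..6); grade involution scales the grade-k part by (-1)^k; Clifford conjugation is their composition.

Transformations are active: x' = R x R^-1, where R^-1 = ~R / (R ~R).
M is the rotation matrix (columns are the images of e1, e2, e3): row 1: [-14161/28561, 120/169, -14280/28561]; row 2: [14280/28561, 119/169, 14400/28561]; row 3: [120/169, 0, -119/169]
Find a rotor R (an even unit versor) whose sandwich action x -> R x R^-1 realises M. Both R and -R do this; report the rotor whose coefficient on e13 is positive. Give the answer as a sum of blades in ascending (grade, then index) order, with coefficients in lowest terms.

Method: write R = a + b12*e12 + b13*e13 + b23*e23 with a^2 + b12^2 + b13^2 + b23^2 = 1 (so R^-1 = ~R). Expanding the columns R e_j ~R gives tr M = 4a^2 - 1 and, from the antisymmetric part, M21 - M12 = -4a*b12, M13 - M31 = 4a*b13, M32 - M23 = -4a*b23.
Here tr M = -14161/28561, so a^2 = (1 + tr M)/4 = 3600/28561 and a = ±60/169. Taking a = 60/169: M21 - M12 = -6000/28561, M13 - M31 = -34560/28561, M32 - M23 = -14400/28561, giving b12 = 25/169, b13 = -144/169, b23 = 60/169, i.e. R = 60/169 + 25/169*e12 - 144/169*e13 + 60/169*e23.
Its e13 coefficient is negative, so report the other preimage -R.
Answer: -60/169 - 25/169*e12 + 144/169*e13 - 60/169*e23. Note: both R and -R realise this M (trace -14161/28561); the covering map identifies them, and the e13-coefficient sign is the tie-breaker.


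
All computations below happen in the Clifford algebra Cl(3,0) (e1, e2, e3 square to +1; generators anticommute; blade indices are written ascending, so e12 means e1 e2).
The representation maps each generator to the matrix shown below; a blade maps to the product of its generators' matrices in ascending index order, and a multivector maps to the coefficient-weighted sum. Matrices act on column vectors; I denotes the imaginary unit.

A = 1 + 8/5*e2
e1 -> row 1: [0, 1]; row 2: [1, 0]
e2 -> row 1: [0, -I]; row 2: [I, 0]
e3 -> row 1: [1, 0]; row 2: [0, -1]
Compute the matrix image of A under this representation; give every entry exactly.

M = (1)*1 + (8/5)*rho(e2), summed entrywise (1 is the identity matrix):
Answer: row 1: [1, -8*I/5]; row 2: [8*I/5, 1]


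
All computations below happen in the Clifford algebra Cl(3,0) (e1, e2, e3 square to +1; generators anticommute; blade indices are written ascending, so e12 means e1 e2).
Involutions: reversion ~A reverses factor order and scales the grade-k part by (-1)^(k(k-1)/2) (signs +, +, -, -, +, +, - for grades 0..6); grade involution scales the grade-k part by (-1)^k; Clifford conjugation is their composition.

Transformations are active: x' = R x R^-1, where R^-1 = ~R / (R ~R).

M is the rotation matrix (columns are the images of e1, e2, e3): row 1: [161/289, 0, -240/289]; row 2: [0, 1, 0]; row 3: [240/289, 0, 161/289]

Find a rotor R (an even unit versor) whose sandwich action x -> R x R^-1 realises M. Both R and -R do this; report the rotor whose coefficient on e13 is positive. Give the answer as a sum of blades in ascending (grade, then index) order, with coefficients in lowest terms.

Method: write R = a + b12*e12 + b13*e13 + b23*e23 with a^2 + b12^2 + b13^2 + b23^2 = 1 (so R^-1 = ~R). Expanding the columns R e_j ~R gives tr M = 4a^2 - 1 and, from the antisymmetric part, M21 - M12 = -4a*b12, M13 - M31 = 4a*b13, M32 - M23 = -4a*b23.
Here tr M = 611/289, so a^2 = (1 + tr M)/4 = 225/289 and a = ±15/17. Taking a = 15/17: M21 - M12 = 0, M13 - M31 = -480/289, M32 - M23 = 0, giving b12 = 0, b13 = -8/17, b23 = 0, i.e. R = 15/17 - 8/17*e13.
Its e13 coefficient is negative, so report the other preimage -R.
Answer: -15/17 + 8/17*e13. Why the constraint matters: R and -R act identically through the sandwich — M has trace 611/289 either way — so only the sign condition on e13 picks one of the two preimages.


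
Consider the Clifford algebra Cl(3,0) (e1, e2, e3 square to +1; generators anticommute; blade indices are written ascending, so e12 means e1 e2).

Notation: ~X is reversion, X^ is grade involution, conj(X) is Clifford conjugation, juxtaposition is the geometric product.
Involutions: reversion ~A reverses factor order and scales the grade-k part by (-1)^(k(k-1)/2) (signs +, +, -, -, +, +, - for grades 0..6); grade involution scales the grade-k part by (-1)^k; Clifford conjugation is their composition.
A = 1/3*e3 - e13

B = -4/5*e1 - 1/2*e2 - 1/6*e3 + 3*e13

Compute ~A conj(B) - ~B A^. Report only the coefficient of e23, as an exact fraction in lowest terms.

first term: 55/18 + 7/6*e1 - 4/5*e3 - 4/15*e13 - 1/6*e23 - 1/2*e123
second term: -53/18 + 5/6*e1 + 4/5*e3 + 4/15*e13 + 1/6*e23 - 1/2*e123
Answer: -1/3


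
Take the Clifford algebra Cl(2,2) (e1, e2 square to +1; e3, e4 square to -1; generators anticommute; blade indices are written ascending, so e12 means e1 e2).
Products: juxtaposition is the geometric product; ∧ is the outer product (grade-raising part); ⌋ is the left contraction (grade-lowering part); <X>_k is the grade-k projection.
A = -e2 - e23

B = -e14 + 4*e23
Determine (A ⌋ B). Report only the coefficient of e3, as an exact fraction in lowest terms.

step 1: -4 - 4*e3
Answer: -4


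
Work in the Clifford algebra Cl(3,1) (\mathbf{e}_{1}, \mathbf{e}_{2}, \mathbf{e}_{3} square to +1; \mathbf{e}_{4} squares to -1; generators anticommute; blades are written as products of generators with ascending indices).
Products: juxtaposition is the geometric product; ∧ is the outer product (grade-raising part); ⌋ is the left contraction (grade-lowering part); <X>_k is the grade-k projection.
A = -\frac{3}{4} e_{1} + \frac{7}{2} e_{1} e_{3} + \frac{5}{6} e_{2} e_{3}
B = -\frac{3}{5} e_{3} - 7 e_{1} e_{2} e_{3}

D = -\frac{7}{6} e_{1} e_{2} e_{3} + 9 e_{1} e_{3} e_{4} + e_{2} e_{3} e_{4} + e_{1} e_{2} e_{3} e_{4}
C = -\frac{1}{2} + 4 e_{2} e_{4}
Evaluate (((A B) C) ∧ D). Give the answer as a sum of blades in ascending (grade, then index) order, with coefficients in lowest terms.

step 1: \frac{56}{15} e_{1} - 25 e_{2} + \frac{9}{20} e_{1} e_{3} + \frac{21}{4} e_{2} e_{3}
step 2: -\frac{28}{15} e_{1} + \frac{25}{2} e_{2} - 100 e_{4} - \frac{9}{40} e_{1} e_{3} - \frac{21}{8} e_{2} e_{3} - 21 e_{3} e_{4} + \frac{224}{15} e_{1} e_{2} e_{4} - \frac{9}{5} e_{1} e_{2} e_{3} e_{4}
step 3: -\frac{6931}{30} e_{1} e_{2} e_{3} e_{4}
Answer: -\frac{6931}{30} e_{1} e_{2} e_{3} e_{4}


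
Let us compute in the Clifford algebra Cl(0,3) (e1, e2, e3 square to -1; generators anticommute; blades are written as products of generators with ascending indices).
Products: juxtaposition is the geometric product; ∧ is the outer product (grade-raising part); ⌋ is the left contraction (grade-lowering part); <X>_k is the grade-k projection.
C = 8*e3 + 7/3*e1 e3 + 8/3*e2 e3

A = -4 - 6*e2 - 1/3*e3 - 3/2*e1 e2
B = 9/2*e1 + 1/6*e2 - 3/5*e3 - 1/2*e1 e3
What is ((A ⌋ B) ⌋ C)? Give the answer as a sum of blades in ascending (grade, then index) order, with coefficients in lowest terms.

step 1: 4/5 - 107/6*e1 - 2/3*e2 + 12/5*e3 + 2*e1 e3
step 2: -358/15 + 28/5*e1 + 32/5*e2 + 4481/90*e3 + 28/15*e1 e3 + 32/15*e2 e3
Answer: -358/15 + 28/5*e1 + 32/5*e2 + 4481/90*e3 + 28/15*e1 e3 + 32/15*e2 e3


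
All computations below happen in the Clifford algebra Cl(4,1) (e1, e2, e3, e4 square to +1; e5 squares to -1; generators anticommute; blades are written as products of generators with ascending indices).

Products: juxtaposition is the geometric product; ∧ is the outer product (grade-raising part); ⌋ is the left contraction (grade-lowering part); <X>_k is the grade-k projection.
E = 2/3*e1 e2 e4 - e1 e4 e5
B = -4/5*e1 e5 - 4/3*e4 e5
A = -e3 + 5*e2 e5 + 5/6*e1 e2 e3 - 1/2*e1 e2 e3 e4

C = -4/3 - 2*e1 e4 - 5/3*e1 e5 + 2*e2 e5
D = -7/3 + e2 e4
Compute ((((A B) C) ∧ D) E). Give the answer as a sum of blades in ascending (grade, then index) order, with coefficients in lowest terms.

step 1: 4*e1 e2 - 20/3*e2 e4 - 4/5*e1 e3 e5 - 2/3*e2 e3 e5 + 4/3*e3 e4 e5 + 2/3*e1 e2 e3 e5 - 2/5*e2 e3 e4 e5 - 10/9*e1 e2 e3 e4 e5
step 2: 8*e1 e2 - 4/3*e1 e3 + 8*e1 e5 - 10/9*e2 e3 + 152/9*e2 e4 + 20/3*e2 e5 - 4/5*e3 e4 + 40/3*e4 e5 + 122/45*e1 e2 e3 - 40/9*e1 e3 e4 - 8/5*e1 e3 e5 + 22/27*e2 e3 e4 - 4/3*e2 e3 e5 - 152/45*e3 e4 e5 - 2/3*e1 e2 e3 e4 - 76/45*e1 e2 e3 e5 + 100/9*e1 e2 e4 e5 - 4/5*e2 e3 e4 e5 + 76/27*e1 e2 e3 e4 e5
step 3: -56/3*e1 e2 + 28/9*e1 e3 - 56/3*e1 e5 + 70/27*e2 e3 - 1064/27*e2 e4 - 140/9*e2 e5 + 28/15*e3 e4 - 280/9*e4 e5 - 854/135*e1 e2 e3 + 280/27*e1 e3 e4 + 56/15*e1 e3 e5 - 154/81*e2 e3 e4 + 28/9*e2 e3 e5 + 1064/135*e3 e4 e5 + 26/9*e1 e2 e3 e4 + 532/135*e1 e2 e3 e5 - 484/27*e1 e2 e4 e5 + 28/15*e2 e3 e4 e5 - 2012/405*e1 e2 e3 e4 e5
step 4: 4648/81*e1 - 484/27*e2 - 52/27*e3 - 56/9*e4 - 968/81*e5 + 11116/1215*e1 e3 + 1604/135*e2 e3 + 196/405*e3 e4 - 16624/1215*e3 e5 - 28/45*e1 e2 e3 + 140/9*e1 e2 e4 + 1624/27*e1 e2 e5 - 140/81*e1 e3 e4 - 28/45*e1 e3 e5 - 280/27*e1 e4 e5 + 812/135*e2 e3 e4 + 26/9*e2 e3 e5 - 56/9*e2 e4 e5 + 2324/405*e3 e4 e5 + 28/9*e1 e2 e3 e4 - 322/45*e1 e2 e3 e5 + 56/27*e1 e3 e4 e5 + 518/135*e2 e3 e4 e5 - 70/27*e1 e2 e3 e4 e5
Answer: 4648/81*e1 - 484/27*e2 - 52/27*e3 - 56/9*e4 - 968/81*e5 + 11116/1215*e1 e3 + 1604/135*e2 e3 + 196/405*e3 e4 - 16624/1215*e3 e5 - 28/45*e1 e2 e3 + 140/9*e1 e2 e4 + 1624/27*e1 e2 e5 - 140/81*e1 e3 e4 - 28/45*e1 e3 e5 - 280/27*e1 e4 e5 + 812/135*e2 e3 e4 + 26/9*e2 e3 e5 - 56/9*e2 e4 e5 + 2324/405*e3 e4 e5 + 28/9*e1 e2 e3 e4 - 322/45*e1 e2 e3 e5 + 56/27*e1 e3 e4 e5 + 518/135*e2 e3 e4 e5 - 70/27*e1 e2 e3 e4 e5


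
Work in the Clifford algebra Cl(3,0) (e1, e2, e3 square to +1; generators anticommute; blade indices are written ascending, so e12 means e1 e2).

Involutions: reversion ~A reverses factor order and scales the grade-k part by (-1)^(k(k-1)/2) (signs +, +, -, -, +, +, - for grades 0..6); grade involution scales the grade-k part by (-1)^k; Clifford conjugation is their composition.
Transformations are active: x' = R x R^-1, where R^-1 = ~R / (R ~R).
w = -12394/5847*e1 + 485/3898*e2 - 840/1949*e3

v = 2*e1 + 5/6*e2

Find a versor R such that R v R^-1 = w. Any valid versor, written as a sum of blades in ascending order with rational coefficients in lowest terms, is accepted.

Equal squares first: v^2 = w^2 = 169/36. Then v + w = -700/5847*e1 + 5600/5847*e2 - 840/1949*e3 is a versor taking v to w, provided it is invertible.
Answer: -700/5847*e1 + 5600/5847*e2 - 840/1949*e3


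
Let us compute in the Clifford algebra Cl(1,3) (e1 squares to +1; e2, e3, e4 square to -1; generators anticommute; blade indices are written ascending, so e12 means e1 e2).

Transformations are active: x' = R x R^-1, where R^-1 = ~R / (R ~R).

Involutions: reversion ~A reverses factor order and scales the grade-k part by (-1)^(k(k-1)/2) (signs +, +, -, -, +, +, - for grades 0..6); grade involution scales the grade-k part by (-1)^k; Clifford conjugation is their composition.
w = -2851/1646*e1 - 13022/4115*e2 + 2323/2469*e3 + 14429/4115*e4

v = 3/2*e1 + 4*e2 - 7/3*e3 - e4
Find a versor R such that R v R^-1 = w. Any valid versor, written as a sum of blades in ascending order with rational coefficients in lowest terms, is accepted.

Reasoning: v^2 = w^2 = -727/36 since conjugation preserves the quadratic form; R = v + w = -191/823*e1 + 3438/4115*e2 - 1146/823*e3 + 10314/4115*e4 is then valid when invertible, keeping its own part and reversing (v - w)/2.
Answer: -191/823*e1 + 3438/4115*e2 - 1146/823*e3 + 10314/4115*e4


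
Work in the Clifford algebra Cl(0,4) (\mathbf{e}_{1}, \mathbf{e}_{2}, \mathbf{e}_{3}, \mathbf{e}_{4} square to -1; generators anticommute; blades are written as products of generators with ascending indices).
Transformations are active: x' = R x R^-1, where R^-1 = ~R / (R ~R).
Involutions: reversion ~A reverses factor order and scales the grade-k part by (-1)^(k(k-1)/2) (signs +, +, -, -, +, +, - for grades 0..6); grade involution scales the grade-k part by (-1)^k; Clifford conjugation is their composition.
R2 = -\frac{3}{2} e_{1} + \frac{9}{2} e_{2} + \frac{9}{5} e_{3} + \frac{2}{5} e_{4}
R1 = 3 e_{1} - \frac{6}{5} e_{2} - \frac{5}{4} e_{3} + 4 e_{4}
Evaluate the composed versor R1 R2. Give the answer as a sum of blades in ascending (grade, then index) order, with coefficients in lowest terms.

Distribute over the terms of R1 (each basis-blade product reordered to ascending indices, repeated generators contracted through their squares):
(3 e_{1}) R2 = \frac{9}{2} + \frac{27}{2} e_{1} e_{2} + \frac{27}{5} e_{1} e_{3} + \frac{6}{5} e_{1} e_{4}
(-\frac{6}{5} e_{2}) R2 = \frac{27}{5} - \frac{9}{5} e_{1} e_{2} - \frac{54}{25} e_{2} e_{3} - \frac{12}{25} e_{2} e_{4}
(-\frac{5}{4} e_{3}) R2 = \frac{9}{4} - \frac{15}{8} e_{1} e_{3} + \frac{45}{8} e_{2} e_{3} - \frac{1}{2} e_{3} e_{4}
(4 e_{4}) R2 = -\frac{8}{5} + 6 e_{1} e_{4} - 18 e_{2} e_{4} - \frac{36}{5} e_{3} e_{4}
Summing the partial products and collecting blades:
Answer: \frac{211}{20} + \frac{117}{10} e_{1} e_{2} + \frac{141}{40} e_{1} e_{3} + \frac{36}{5} e_{1} e_{4} + \frac{693}{200} e_{2} e_{3} - \frac{462}{25} e_{2} e_{4} - \frac{77}{10} e_{3} e_{4}


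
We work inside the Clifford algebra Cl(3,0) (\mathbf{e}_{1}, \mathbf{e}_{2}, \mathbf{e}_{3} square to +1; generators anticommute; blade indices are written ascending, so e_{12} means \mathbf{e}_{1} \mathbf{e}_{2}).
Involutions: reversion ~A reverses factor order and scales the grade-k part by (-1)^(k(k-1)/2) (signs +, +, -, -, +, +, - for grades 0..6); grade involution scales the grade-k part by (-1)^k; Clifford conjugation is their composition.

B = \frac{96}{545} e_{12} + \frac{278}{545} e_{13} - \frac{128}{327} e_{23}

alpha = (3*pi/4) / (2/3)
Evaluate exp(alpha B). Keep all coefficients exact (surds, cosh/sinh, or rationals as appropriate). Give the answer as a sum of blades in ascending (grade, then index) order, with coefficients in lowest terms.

B^2 term by term: the squares give (\frac{96}{545})^2*(e_{12})^2 + (\frac{278}{545})^2*(e_{13})^2 + (-\frac{128}{327})^2*(e_{23})^2 = \frac{9216}{297025}*(-1) + \frac{77284}{297025}*(-1) + \frac{16384}{106929}*(-1) = -\frac{4}{9} (each basis 2-blade squares to minus the product of its generators' squares); cross terms between blades sharing an index anticommute and cancel. So B^2 = -\frac{4}{9}.
B^2 = -\frac{4}{9} — B^2 < 0, so the exponential closes trigonometrically: l = \frac{2}{3}, alpha*l = \frac{3 \pi}{4}, so exp(alpha B) = cos(\frac{3 \pi}{4}) + (sin(\frac{3 \pi}{4})/(\frac{2}{3}))*B = - \frac{\sqrt{2}}{2} + (\frac{3 \sqrt{2}}{4})*B.
Answer: - \frac{\sqrt{2}}{2} + \frac{72 \sqrt{2}}{545} e_{12} + \frac{417 \sqrt{2}}{1090} e_{13} - \frac{32 \sqrt{2}}{109} e_{23}


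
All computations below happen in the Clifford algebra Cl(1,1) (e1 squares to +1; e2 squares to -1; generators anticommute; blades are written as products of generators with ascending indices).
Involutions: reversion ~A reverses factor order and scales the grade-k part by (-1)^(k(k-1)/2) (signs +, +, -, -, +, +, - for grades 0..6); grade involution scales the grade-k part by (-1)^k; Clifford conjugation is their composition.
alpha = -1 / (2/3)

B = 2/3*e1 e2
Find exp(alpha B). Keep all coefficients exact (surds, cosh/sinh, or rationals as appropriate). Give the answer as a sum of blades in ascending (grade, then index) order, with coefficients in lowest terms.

B^2 = (2/3)^2*(e1 e2)^2 = 4/9*(+1) = 4/9 (a basis 2-blade squares to minus the product of its generators' squares).
B^2 = 4/9 — hyperbolic case — the even/odd split gives cosh and sinh: l = 2/3, alpha*l = -1, so exp(alpha B) = cosh(-1) + (sinh(-1)/(2/3))*B = cosh(1) + (-3*sinh(1)/2)*B.
Answer: cosh(1) - sinh(1)*e1 e2


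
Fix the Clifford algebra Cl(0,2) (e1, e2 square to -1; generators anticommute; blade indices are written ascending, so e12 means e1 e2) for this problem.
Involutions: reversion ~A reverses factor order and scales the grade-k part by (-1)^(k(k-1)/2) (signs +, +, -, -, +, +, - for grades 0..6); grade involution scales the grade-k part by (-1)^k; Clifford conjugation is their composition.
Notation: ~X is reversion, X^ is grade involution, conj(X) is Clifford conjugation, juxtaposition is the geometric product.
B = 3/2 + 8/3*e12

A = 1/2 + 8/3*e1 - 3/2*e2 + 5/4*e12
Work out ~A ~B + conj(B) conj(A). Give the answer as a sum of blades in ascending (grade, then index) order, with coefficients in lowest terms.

first term: -31/12 + 8*e1 + 175/36*e2 - 77/24*e12
second term: -31/12 + 337/36*e2 - 77/24*e12
Answer: -31/6 + 8*e1 + 128/9*e2 - 77/12*e12


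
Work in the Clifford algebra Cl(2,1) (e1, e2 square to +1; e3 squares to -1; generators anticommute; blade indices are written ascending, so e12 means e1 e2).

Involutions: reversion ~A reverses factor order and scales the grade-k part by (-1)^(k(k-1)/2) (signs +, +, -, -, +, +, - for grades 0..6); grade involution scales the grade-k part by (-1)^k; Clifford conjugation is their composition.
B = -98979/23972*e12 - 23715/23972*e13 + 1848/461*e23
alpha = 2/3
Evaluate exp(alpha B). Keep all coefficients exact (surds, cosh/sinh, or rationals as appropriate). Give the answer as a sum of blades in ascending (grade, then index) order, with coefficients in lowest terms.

B^2 term by term: the squares give (-98979/23972)^2*(e12)^2 + (-23715/23972)^2*(e13)^2 + (1848/461)^2*(e23)^2 = 9796842441/574656784*(-1) + 562401225/574656784*(+1) + 3415104/212521*(+1) = 0 (each basis 2-blade squares to minus the product of its generators' squares); cross terms between blades sharing an index anticommute and cancel. So B^2 = 0.
B^2 = 0, hence only two terms survive: exp(alpha B) = 1 + alpha B (parabolic case).
Answer: 1 - 32993/11986*e12 - 7905/11986*e13 + 1232/461*e23


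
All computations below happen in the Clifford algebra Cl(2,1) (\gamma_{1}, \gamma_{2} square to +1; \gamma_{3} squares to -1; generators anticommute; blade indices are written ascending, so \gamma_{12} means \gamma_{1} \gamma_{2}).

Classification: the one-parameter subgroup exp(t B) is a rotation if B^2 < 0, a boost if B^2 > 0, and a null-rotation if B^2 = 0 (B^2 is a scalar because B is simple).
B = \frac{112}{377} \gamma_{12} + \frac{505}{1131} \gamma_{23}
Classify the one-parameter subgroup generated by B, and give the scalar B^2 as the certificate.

B^2 term by term: the squares give (\frac{112}{377})^2*(\gamma_{12})^2 + (\frac{505}{1131})^2*(\gamma_{23})^2 = \frac{12544}{142129}*(-1) + \frac{255025}{1279161}*(+1) = \frac{1}{9} (each basis 2-blade squares to minus the product of its generators' squares); cross terms between blades sharing an index anticommute and cancel. So B^2 = \frac{1}{9}.
Answer: boost, certificate B^2 = \frac{1}{9}. One invariant decides it: the square \frac{1}{9} survives every conjugation, and its sign is exactly the classification.
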